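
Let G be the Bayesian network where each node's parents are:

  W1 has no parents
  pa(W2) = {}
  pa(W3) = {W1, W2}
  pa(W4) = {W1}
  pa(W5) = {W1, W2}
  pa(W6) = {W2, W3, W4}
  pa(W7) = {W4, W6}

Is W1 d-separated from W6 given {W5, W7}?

Enumerating the 6 paths from W1 to W6 and testing each for blocking by {W5, W7}:
Path 1: W1 → W4 → W7 ← W6
  W4 is a chain and W4 is not conditioned on; W7 is a collider and W7 is conditioned on, which opens it — no node blocks this path, so it is active.
Path 2: W1 → W4 → W6
  W4 is a chain and W4 is not conditioned on — no node blocks this path, so it is active.
Path 3: W1 → W3 → W6
  W3 is a chain and W3 is not conditioned on — no node blocks this path, so it is active.
Path 4: W1 → W3 ← W2 → W6
  W3 is a collider and its descendant W7 is conditioned on, which opens it; W2 is a fork and W2 is not conditioned on — no node blocks this path, so it is active.
Path 5: W1 → W5 ← W2 → W3 → W6
  W5 is a collider and W5 is conditioned on, which opens it; W2 is a fork and W2 is not conditioned on; W3 is a chain and W3 is not conditioned on — no node blocks this path, so it is active.
Path 6: W1 → W5 ← W2 → W6
  W5 is a collider and W5 is conditioned on, which opens it; W2 is a fork and W2 is not conditioned on — no node blocks this path, so it is active.
Because an active path exists, W1 and W6 are not d-separated.

No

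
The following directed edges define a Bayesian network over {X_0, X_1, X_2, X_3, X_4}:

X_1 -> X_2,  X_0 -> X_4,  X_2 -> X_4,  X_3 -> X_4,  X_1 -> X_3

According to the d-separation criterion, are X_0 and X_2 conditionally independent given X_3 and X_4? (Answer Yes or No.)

No

2 paths connect X_0 and X_2; each must be blocked for d-separation to hold:
  1. X_0 → X_4 ← X_3 ← X_1 → X_2 — X_4:collider[open]; X_3:chain[blocks]; X_1:fork[open] ⇒ blocked
  2. X_0 → X_4 ← X_2 — X_4:collider[open] ⇒ active
Since the path X_0 → X_4 ← X_2 is active, X_0 and X_2 are not d-separated given {X_3, X_4}.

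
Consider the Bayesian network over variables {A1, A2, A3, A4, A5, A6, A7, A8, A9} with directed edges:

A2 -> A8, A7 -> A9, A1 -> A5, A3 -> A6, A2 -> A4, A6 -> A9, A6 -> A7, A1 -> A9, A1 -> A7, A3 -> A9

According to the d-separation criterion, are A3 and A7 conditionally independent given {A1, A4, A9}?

6 paths connect A3 and A7; each must be blocked for d-separation to hold:
  1. A3 → A9 ← A1 → A7 — A9:collider[open]; A1:fork[blocks] ⇒ blocked
  2. A3 → A9 ← A7 — A9:collider[open] ⇒ active
  3. A3 → A9 ← A6 → A7 — A9:collider[open]; A6:fork[open] ⇒ active
  4. A3 → A6 → A7 — A6:chain[open] ⇒ active
  5. A3 → A6 → A9 ← A1 → A7 — A6:chain[open]; A9:collider[open]; A1:fork[blocks] ⇒ blocked
  6. A3 → A6 → A9 ← A7 — A6:chain[open]; A9:collider[open] ⇒ active
Since the path A3 → A9 ← A7 is active, A3 and A7 are not d-separated given {A1, A4, A9}.

No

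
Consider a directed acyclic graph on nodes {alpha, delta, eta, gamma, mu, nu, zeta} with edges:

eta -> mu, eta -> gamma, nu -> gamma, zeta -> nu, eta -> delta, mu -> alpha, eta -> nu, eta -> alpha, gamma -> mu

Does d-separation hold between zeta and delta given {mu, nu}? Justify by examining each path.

4 paths connect zeta and delta; each must be blocked for d-separation to hold:
  1. zeta → nu → gamma → mu → alpha ← eta → delta — nu:chain[blocks]; gamma:chain[open]; mu:chain[blocks]; alpha:collider[blocks]; eta:fork[open] ⇒ blocked
  2. zeta → nu → gamma → mu ← eta → delta — nu:chain[blocks]; gamma:chain[open]; mu:collider[open]; eta:fork[open] ⇒ blocked
  3. zeta → nu → gamma ← eta → delta — nu:chain[blocks]; gamma:collider[open]; eta:fork[open] ⇒ blocked
  4. zeta → nu ← eta → delta — nu:collider[open]; eta:fork[open] ⇒ active
Since the path zeta → nu ← eta → delta is active, zeta and delta are not d-separated given {mu, nu}.

No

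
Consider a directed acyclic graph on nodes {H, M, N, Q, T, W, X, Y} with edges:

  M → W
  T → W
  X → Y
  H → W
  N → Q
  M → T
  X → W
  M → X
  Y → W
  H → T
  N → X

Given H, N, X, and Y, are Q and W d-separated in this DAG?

There are 5 undirected paths between Q and W; checking each against the conditioning set {H, N, X, Y}:
Path 1: Q ← N → X → Y → W
  N is a fork here and N is conditioned on, so the path is blocked at N.
Path 2: Q ← N → X ← M → T ← H → W
  N is a fork here and N is conditioned on, so the path is blocked at N.
Path 3: Q ← N → X ← M → T → W
  N is a fork here and N is conditioned on, so the path is blocked at N.
Path 4: Q ← N → X ← M → W
  N is a fork here and N is conditioned on, so the path is blocked at N.
Path 5: Q ← N → X → W
  N is a fork here and N is conditioned on, so the path is blocked at N.
Every path is blocked, so Q and W are d-separated given {H, N, X, Y}.

Yes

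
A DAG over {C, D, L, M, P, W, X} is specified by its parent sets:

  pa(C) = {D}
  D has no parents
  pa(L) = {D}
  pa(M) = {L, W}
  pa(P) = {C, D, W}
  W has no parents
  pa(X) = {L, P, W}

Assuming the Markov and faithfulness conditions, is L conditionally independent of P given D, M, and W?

We examine all 6 paths between L and P:
  1. L → X ← W → P — X:collider[blocks]; W:fork[blocks] ⇒ blocked
  2. L → X ← P — X:collider[blocks] ⇒ blocked
  3. L ← D → C → P — D:fork[blocks]; C:chain[open] ⇒ blocked
  4. L ← D → P — D:fork[blocks] ⇒ blocked
  5. L → M ← W → X ← P — M:collider[open]; W:fork[blocks]; X:collider[blocks] ⇒ blocked
  6. L → M ← W → P — M:collider[open]; W:fork[blocks] ⇒ blocked
Every path is blocked, so L and P are d-separated given {D, M, W}.

Yes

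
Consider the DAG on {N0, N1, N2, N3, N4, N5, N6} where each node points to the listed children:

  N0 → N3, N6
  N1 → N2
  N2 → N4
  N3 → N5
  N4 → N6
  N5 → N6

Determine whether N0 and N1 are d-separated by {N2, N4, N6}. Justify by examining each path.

Yes

There are 2 undirected paths between N0 and N1; checking each against the conditioning set {N2, N4, N6}:
Path 1: N0 → N6 ← N4 ← N2 ← N1
  N4 is a chain here and N4 is conditioned on, so the path is blocked at N4.
Path 2: N0 → N3 → N5 → N6 ← N4 ← N2 ← N1
  N4 is a chain here and N4 is conditioned on, so the path is blocked at N4.
All paths are blocked; N0 ⊥ N1 | {N2, N4, N6} holds.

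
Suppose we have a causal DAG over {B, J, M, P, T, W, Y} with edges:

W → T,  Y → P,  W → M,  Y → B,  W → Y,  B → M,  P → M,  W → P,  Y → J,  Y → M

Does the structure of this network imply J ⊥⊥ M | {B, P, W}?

No

6 paths connect J and M; each must be blocked for d-separation to hold:
  1. J ← Y → M — Y:fork[open] ⇒ active
  2. J ← Y → B → M — Y:fork[open]; B:chain[blocks] ⇒ blocked
  3. J ← Y → P → M — Y:fork[open]; P:chain[blocks] ⇒ blocked
  4. J ← Y → P ← W → M — Y:fork[open]; P:collider[open]; W:fork[blocks] ⇒ blocked
  5. J ← Y ← W → M — Y:chain[open]; W:fork[blocks] ⇒ blocked
  6. J ← Y ← W → P → M — Y:chain[open]; W:fork[blocks]; P:chain[blocks] ⇒ blocked
Since the path J ← Y → M is active, J and M are not d-separated given {B, P, W}.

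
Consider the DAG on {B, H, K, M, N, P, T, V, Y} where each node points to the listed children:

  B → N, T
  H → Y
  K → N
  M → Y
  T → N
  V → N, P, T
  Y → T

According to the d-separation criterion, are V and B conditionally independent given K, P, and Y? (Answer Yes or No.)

Enumerating the 4 paths from V to B and testing each for blocking by {K, P, Y}:
  1. V → T ← B — T:collider[blocks] ⇒ blocked
  2. V → T → N ← B — T:chain[open]; N:collider[blocks] ⇒ blocked
  3. V → N ← B — N:collider[blocks] ⇒ blocked
  4. V → N ← T ← B — N:collider[blocks]; T:chain[open] ⇒ blocked
Since every path is blocked, d-separation holds.

Yes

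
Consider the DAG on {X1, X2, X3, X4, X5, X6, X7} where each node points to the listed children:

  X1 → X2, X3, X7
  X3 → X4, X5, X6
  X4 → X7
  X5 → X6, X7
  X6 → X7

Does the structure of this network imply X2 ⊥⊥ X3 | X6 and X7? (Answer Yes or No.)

We examine all 6 paths between X2 and X3:
Path 1: X2 ← X1 → X3
  X1 is a fork and X1 is not conditioned on — no node blocks this path, so it is active.
Path 2: X2 ← X1 → X7 ← X5 → X6 ← X3
  X1 is a fork and X1 is not conditioned on; X7 is a collider and X7 is conditioned on, which opens it; X5 is a fork and X5 is not conditioned on; X6 is a collider and X6 is conditioned on, which opens it — no node blocks this path, so it is active.
Path 3: X2 ← X1 → X7 ← X5 ← X3
  X1 is a fork and X1 is not conditioned on; X7 is a collider and X7 is conditioned on, which opens it; X5 is a chain and X5 is not conditioned on — no node blocks this path, so it is active.
Path 4: X2 ← X1 → X7 ← X6 ← X5 ← X3
  X6 is a chain here and X6 is conditioned on, so the path is blocked at X6.
Path 5: X2 ← X1 → X7 ← X6 ← X3
  X6 is a chain here and X6 is conditioned on, so the path is blocked at X6.
Path 6: X2 ← X1 → X7 ← X4 ← X3
  X1 is a fork and X1 is not conditioned on; X7 is a collider and X7 is conditioned on, which opens it; X4 is a chain and X4 is not conditioned on — no node blocks this path, so it is active.
Because an active path exists, X2 and X3 are not d-separated.

No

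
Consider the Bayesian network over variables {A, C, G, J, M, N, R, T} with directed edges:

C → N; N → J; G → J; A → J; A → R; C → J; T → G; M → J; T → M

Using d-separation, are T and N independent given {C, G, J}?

Enumerating the 4 paths from T to N and testing each for blocking by {C, G, J}:
  1. T → G → J ← C → N — G:chain[blocks]; J:collider[open]; C:fork[blocks] ⇒ blocked
  2. T → G → J ← N — G:chain[blocks]; J:collider[open] ⇒ blocked
  3. T → M → J ← C → N — M:chain[open]; J:collider[open]; C:fork[blocks] ⇒ blocked
  4. T → M → J ← N — M:chain[open]; J:collider[open] ⇒ active
Because an active path exists, T and N are not d-separated.

No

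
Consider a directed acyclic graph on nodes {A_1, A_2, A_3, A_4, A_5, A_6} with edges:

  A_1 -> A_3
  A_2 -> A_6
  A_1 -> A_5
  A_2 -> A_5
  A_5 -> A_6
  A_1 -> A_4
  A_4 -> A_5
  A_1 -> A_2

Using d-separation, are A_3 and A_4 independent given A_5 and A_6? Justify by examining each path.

No — A_3 and A_4 are not d-separated given {A_5, A_6}.

4 paths connect A_3 and A_4; each must be blocked for d-separation to hold:
Path 1: A_3 ← A_1 → A_5 ← A_4
  A_1 is a fork and A_1 is not conditioned on; A_5 is a collider and A_5 is conditioned on, which opens it — no node blocks this path, so it is active.
Path 2: A_3 ← A_1 → A_2 → A_5 ← A_4
  A_1 is a fork and A_1 is not conditioned on; A_2 is a chain and A_2 is not conditioned on; A_5 is a collider and A_5 is conditioned on, which opens it — no node blocks this path, so it is active.
Path 3: A_3 ← A_1 → A_2 → A_6 ← A_5 ← A_4
  A_5 is a chain here and A_5 is conditioned on, so the path is blocked at A_5.
Path 4: A_3 ← A_1 → A_4
  A_1 is a fork and A_1 is not conditioned on — no node blocks this path, so it is active.
Since the path A_3 ← A_1 → A_5 ← A_4 is active, A_3 and A_4 are not d-separated given {A_5, A_6}.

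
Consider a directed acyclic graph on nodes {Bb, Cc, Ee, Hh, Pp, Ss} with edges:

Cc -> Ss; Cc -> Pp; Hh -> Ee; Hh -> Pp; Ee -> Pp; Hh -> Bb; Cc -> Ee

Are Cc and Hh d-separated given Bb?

Yes

4 paths connect Cc and Hh; each must be blocked for d-separation to hold:
Path 1: Cc → Ee ← Hh
  Ee is a collider here and neither Ee nor any of its descendants is conditioned on, so the collider stays closed — the path is blocked at Ee.
Path 2: Cc → Ee → Pp ← Hh
  Pp is a collider here and neither Pp nor any of its descendants is conditioned on, so the collider stays closed — the path is blocked at Pp.
Path 3: Cc → Pp ← Hh
  Pp is a collider here and neither Pp nor any of its descendants is conditioned on, so the collider stays closed — the path is blocked at Pp.
Path 4: Cc → Pp ← Ee ← Hh
  Pp is a collider here and neither Pp nor any of its descendants is conditioned on, so the collider stays closed — the path is blocked at Pp.
Since every path is blocked, d-separation holds.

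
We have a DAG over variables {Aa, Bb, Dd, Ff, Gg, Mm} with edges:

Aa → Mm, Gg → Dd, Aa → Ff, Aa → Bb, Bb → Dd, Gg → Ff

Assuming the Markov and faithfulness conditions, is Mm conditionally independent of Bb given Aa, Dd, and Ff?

Yes

There are 2 undirected paths between Mm and Bb; checking each against the conditioning set {Aa, Dd, Ff}:
Path 1: Mm ← Aa → Ff ← Gg → Dd ← Bb
  Aa is a fork here and Aa is conditioned on, so the path is blocked at Aa.
Path 2: Mm ← Aa → Bb
  Aa is a fork here and Aa is conditioned on, so the path is blocked at Aa.
Every path is blocked, so Mm and Bb are d-separated given {Aa, Dd, Ff}.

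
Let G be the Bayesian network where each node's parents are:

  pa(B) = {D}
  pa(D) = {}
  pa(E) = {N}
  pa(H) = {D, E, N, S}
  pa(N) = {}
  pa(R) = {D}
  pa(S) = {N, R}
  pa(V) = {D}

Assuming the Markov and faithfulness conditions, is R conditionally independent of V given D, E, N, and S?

There are 4 undirected paths between R and V; checking each against the conditioning set {D, E, N, S}:
Path 1: R ← D → V
  D is a fork here and D is conditioned on, so the path is blocked at D.
Path 2: R → S → H ← D → V
  S is a chain here and S is conditioned on, so the path is blocked at S.
Path 3: R → S ← N → H ← D → V
  N is a fork here and N is conditioned on, so the path is blocked at N.
Path 4: R → S ← N → E → H ← D → V
  N is a fork here and N is conditioned on, so the path is blocked at N.
Every path is blocked, so R and V are d-separated given {D, E, N, S}.

Yes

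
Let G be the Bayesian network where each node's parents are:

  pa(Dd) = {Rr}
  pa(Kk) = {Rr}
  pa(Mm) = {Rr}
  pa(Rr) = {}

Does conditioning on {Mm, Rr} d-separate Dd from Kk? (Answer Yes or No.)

Yes

The only undirected path from Dd to Kk is:
Path 1: Dd ← Rr → Kk
  Rr is a fork here and Rr is conditioned on, so the path is blocked at Rr.
Every path is blocked, so Dd and Kk are d-separated given {Mm, Rr}.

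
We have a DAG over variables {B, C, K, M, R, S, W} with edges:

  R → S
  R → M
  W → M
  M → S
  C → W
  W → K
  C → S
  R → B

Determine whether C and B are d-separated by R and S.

We examine all 4 paths between C and B:
  1. C → S ← R → B — S:collider[open]; R:fork[blocks] ⇒ blocked
  2. C → S ← M ← R → B — S:collider[open]; M:chain[open]; R:fork[blocks] ⇒ blocked
  3. C → W → M → S ← R → B — W:chain[open]; M:chain[open]; S:collider[open]; R:fork[blocks] ⇒ blocked
  4. C → W → M ← R → B — W:chain[open]; M:collider[open]; R:fork[blocks] ⇒ blocked
Since every path is blocked, d-separation holds.

Yes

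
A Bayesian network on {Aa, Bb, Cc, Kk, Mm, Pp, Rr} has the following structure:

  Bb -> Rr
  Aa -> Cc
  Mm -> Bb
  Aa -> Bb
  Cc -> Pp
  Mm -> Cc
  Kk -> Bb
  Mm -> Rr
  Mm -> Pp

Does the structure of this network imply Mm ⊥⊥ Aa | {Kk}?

Enumerating the 4 paths from Mm to Aa and testing each for blocking by {Kk}:
Path 1: Mm → Bb ← Aa
  Bb is a collider here and neither Bb nor any of its descendants is conditioned on, so the collider stays closed — the path is blocked at Bb.
Path 2: Mm → Cc ← Aa
  Cc is a collider here and neither Cc nor any of its descendants is conditioned on, so the collider stays closed — the path is blocked at Cc.
Path 3: Mm → Rr ← Bb ← Aa
  Rr is a collider here and neither Rr nor any of its descendants is conditioned on, so the collider stays closed — the path is blocked at Rr.
Path 4: Mm → Pp ← Cc ← Aa
  Pp is a collider here and neither Pp nor any of its descendants is conditioned on, so the collider stays closed — the path is blocked at Pp.
Every path is blocked, so Mm and Aa are d-separated given {Kk}.

Yes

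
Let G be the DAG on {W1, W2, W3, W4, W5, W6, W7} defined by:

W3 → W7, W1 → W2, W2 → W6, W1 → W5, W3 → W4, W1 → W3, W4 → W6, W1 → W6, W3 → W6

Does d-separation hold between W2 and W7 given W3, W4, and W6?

Yes — W2 and W7 are d-separated given {W3, W4, W6}.

Enumerating the 6 paths from W2 to W7 and testing each for blocking by {W3, W4, W6}:
  1. W2 → W6 ← W1 → W3 → W7 — W6:collider[open]; W1:fork[open]; W3:chain[blocks] ⇒ blocked
  2. W2 → W6 ← W4 ← W3 → W7 — W6:collider[open]; W4:chain[blocks]; W3:fork[blocks] ⇒ blocked
  3. W2 → W6 ← W3 → W7 — W6:collider[open]; W3:fork[blocks] ⇒ blocked
  4. W2 ← W1 → W6 ← W4 ← W3 → W7 — W1:fork[open]; W6:collider[open]; W4:chain[blocks]; W3:fork[blocks] ⇒ blocked
  5. W2 ← W1 → W6 ← W3 → W7 — W1:fork[open]; W6:collider[open]; W3:fork[blocks] ⇒ blocked
  6. W2 ← W1 → W3 → W7 — W1:fork[open]; W3:chain[blocks] ⇒ blocked
All paths are blocked; W2 ⊥ W7 | {W3, W4, W6} holds.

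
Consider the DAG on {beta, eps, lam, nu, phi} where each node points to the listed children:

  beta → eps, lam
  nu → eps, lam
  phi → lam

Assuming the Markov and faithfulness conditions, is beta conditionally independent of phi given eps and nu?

We examine all 2 paths between beta and phi:
  1. beta → lam ← phi — lam:collider[blocks] ⇒ blocked
  2. beta → eps ← nu → lam ← phi — eps:collider[open]; nu:fork[blocks]; lam:collider[blocks] ⇒ blocked
Since every path is blocked, d-separation holds.

Yes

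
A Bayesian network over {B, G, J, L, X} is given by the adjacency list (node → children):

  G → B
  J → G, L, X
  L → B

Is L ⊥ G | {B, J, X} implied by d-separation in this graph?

No

We examine all 2 paths between L and G:
  1. L ← J → G — J:fork[blocks] ⇒ blocked
  2. L → B ← G — B:collider[open] ⇒ active
Because an active path exists, L and G are not d-separated.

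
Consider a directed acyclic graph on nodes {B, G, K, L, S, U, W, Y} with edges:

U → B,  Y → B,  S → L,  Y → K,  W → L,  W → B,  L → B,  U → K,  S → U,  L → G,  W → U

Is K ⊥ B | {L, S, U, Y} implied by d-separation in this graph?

Yes

6 paths connect K and B; each must be blocked for d-separation to hold:
  1. K ← Y → B — Y:fork[blocks] ⇒ blocked
  2. K ← U ← W → L → B — U:chain[blocks]; W:fork[open]; L:chain[blocks] ⇒ blocked
  3. K ← U ← W → B — U:chain[blocks]; W:fork[open] ⇒ blocked
  4. K ← U ← S → L ← W → B — U:chain[blocks]; S:fork[blocks]; L:collider[open]; W:fork[open] ⇒ blocked
  5. K ← U ← S → L → B — U:chain[blocks]; S:fork[blocks]; L:chain[blocks] ⇒ blocked
  6. K ← U → B — U:fork[blocks] ⇒ blocked
All paths are blocked; K ⊥ B | {L, S, U, Y} holds.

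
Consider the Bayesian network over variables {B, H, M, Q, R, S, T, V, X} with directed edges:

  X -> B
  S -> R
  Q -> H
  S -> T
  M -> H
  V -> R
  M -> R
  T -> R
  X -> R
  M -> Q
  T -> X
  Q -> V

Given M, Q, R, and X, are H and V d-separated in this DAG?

Yes

4 paths connect H and V; each must be blocked for d-separation to hold:
  1. H ← Q ← M → R ← V — Q:chain[blocks]; M:fork[blocks]; R:collider[open] ⇒ blocked
  2. H ← Q → V — Q:fork[blocks] ⇒ blocked
  3. H ← M → Q → V — M:fork[blocks]; Q:chain[blocks] ⇒ blocked
  4. H ← M → R ← V — M:fork[blocks]; R:collider[open] ⇒ blocked
Every path is blocked, so H and V are d-separated given {M, Q, R, X}.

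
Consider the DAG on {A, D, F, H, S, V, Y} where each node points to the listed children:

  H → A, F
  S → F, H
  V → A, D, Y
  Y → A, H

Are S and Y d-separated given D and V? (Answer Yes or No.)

6 paths connect S and Y; each must be blocked for d-separation to hold:
Path 1: S → H ← Y
  H is a collider here and neither H nor any of its descendants is conditioned on, so the collider stays closed — the path is blocked at H.
Path 2: S → H → A ← Y
  A is a collider here and neither A nor any of its descendants is conditioned on, so the collider stays closed — the path is blocked at A.
Path 3: S → H → A ← V → Y
  A is a collider here and neither A nor any of its descendants is conditioned on, so the collider stays closed — the path is blocked at A.
Path 4: S → F ← H ← Y
  F is a collider here and neither F nor any of its descendants is conditioned on, so the collider stays closed — the path is blocked at F.
Path 5: S → F ← H → A ← Y
  F is a collider here and neither F nor any of its descendants is conditioned on, so the collider stays closed — the path is blocked at F.
Path 6: S → F ← H → A ← V → Y
  F is a collider here and neither F nor any of its descendants is conditioned on, so the collider stays closed — the path is blocked at F.
Since every path is blocked, d-separation holds.

Yes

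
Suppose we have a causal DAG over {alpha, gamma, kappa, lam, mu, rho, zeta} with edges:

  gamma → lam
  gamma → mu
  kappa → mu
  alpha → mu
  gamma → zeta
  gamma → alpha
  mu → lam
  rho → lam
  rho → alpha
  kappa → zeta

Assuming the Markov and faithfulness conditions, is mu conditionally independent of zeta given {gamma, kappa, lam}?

Yes

6 paths connect mu and zeta; each must be blocked for d-separation to hold:
Path 1: mu → lam ← rho → alpha ← gamma → zeta
  gamma is a fork here and gamma is conditioned on, so the path is blocked at gamma.
Path 2: mu → lam ← gamma → zeta
  gamma is a fork here and gamma is conditioned on, so the path is blocked at gamma.
Path 3: mu ← kappa → zeta
  kappa is a fork here and kappa is conditioned on, so the path is blocked at kappa.
Path 4: mu ← gamma → zeta
  gamma is a fork here and gamma is conditioned on, so the path is blocked at gamma.
Path 5: mu ← alpha ← rho → lam ← gamma → zeta
  gamma is a fork here and gamma is conditioned on, so the path is blocked at gamma.
Path 6: mu ← alpha ← gamma → zeta
  gamma is a fork here and gamma is conditioned on, so the path is blocked at gamma.
Since every path is blocked, d-separation holds.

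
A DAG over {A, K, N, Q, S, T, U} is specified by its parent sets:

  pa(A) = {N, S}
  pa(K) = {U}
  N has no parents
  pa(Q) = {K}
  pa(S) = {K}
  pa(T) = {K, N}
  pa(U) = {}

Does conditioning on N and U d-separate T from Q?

Enumerating the 2 paths from T to Q and testing each for blocking by {N, U}:
  1. T ← N → A ← S ← K → Q — N:fork[blocks]; A:collider[blocks]; S:chain[open]; K:fork[open] ⇒ blocked
  2. T ← K → Q — K:fork[open] ⇒ active
At least one path is unblocked, so d-separation fails.

No — T and Q are not d-separated given {N, U}.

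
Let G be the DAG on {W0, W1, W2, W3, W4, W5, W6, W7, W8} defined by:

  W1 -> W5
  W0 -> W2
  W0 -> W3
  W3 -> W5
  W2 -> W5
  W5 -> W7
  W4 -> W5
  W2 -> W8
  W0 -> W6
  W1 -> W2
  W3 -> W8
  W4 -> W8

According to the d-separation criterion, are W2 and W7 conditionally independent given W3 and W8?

6 paths connect W2 and W7; each must be blocked for d-separation to hold:
Path 1: W2 ← W1 → W5 → W7
  W1 is a fork and W1 is not conditioned on; W5 is a chain and W5 is not conditioned on — no node blocks this path, so it is active.
Path 2: W2 → W5 → W7
  W5 is a chain and W5 is not conditioned on — no node blocks this path, so it is active.
Path 3: W2 → W8 ← W4 → W5 → W7
  W8 is a collider and W8 is conditioned on, which opens it; W4 is a fork and W4 is not conditioned on; W5 is a chain and W5 is not conditioned on — no node blocks this path, so it is active.
Path 4: W2 → W8 ← W3 → W5 → W7
  W3 is a fork here and W3 is conditioned on, so the path is blocked at W3.
Path 5: W2 ← W0 → W3 → W5 → W7
  W3 is a chain here and W3 is conditioned on, so the path is blocked at W3.
Path 6: W2 ← W0 → W3 → W8 ← W4 → W5 → W7
  W3 is a chain here and W3 is conditioned on, so the path is blocked at W3.
Because an active path exists, W2 and W7 are not d-separated.

No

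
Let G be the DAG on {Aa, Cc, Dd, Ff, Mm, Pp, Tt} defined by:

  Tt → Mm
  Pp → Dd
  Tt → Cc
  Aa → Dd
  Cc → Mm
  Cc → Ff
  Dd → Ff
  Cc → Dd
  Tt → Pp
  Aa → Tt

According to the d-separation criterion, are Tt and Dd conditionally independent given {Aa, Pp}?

No

We examine all 6 paths between Tt and Dd:
  1. Tt → Cc → Ff ← Dd — Cc:chain[open]; Ff:collider[blocks] ⇒ blocked
  2. Tt → Cc → Dd — Cc:chain[open] ⇒ active
  3. Tt → Mm ← Cc → Ff ← Dd — Mm:collider[blocks]; Cc:fork[open]; Ff:collider[blocks] ⇒ blocked
  4. Tt → Mm ← Cc → Dd — Mm:collider[blocks]; Cc:fork[open] ⇒ blocked
  5. Tt ← Aa → Dd — Aa:fork[blocks] ⇒ blocked
  6. Tt → Pp → Dd — Pp:chain[blocks] ⇒ blocked
At least one path is unblocked, so d-separation fails.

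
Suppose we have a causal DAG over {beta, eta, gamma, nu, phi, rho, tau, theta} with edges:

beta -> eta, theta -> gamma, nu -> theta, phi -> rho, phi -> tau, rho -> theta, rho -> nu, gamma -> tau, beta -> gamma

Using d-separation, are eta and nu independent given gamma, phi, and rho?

Enumerating the 4 paths from eta to nu and testing each for blocking by {gamma, phi, rho}:
Path 1: eta ← beta → gamma ← theta ← nu
  beta is a fork and beta is not conditioned on; gamma is a collider and gamma is conditioned on, which opens it; theta is a chain and theta is not conditioned on — no node blocks this path, so it is active.
Path 2: eta ← beta → gamma ← theta ← rho → nu
  rho is a fork here and rho is conditioned on, so the path is blocked at rho.
Path 3: eta ← beta → gamma → tau ← phi → rho → theta ← nu
  gamma is a chain here and gamma is conditioned on, so the path is blocked at gamma.
Path 4: eta ← beta → gamma → tau ← phi → rho → nu
  gamma is a chain here and gamma is conditioned on, so the path is blocked at gamma.
At least one path is unblocked, so d-separation fails.

No — eta and nu are not d-separated given {gamma, phi, rho}.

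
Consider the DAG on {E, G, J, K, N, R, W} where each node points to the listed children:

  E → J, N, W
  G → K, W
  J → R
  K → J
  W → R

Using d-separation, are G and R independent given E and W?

No

We examine all 4 paths between G and R:
Path 1: G → K → J → R
  K is a chain and K is not conditioned on; J is a chain and J is not conditioned on — no node blocks this path, so it is active.
Path 2: G → K → J ← E → W → R
  J is a collider here and neither J nor any of its descendants is conditioned on, so the collider stays closed — the path is blocked at J.
Path 3: G → W → R
  W is a chain here and W is conditioned on, so the path is blocked at W.
Path 4: G → W ← E → J → R
  E is a fork here and E is conditioned on, so the path is blocked at E.
Because an active path exists, G and R are not d-separated.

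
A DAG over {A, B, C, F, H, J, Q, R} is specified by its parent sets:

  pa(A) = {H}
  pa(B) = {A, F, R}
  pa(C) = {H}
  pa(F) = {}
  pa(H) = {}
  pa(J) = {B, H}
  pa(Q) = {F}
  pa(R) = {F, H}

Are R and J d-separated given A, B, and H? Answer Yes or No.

Yes

There are 6 undirected paths between R and J; checking each against the conditioning set {A, B, H}:
Path 1: R ← H → A → B → J
  H is a fork here and H is conditioned on, so the path is blocked at H.
Path 2: R ← H → J
  H is a fork here and H is conditioned on, so the path is blocked at H.
Path 3: R → B ← A ← H → J
  A is a chain here and A is conditioned on, so the path is blocked at A.
Path 4: R → B → J
  B is a chain here and B is conditioned on, so the path is blocked at B.
Path 5: R ← F → B ← A ← H → J
  A is a chain here and A is conditioned on, so the path is blocked at A.
Path 6: R ← F → B → J
  B is a chain here and B is conditioned on, so the path is blocked at B.
All paths are blocked; R ⊥ J | {A, B, H} holds.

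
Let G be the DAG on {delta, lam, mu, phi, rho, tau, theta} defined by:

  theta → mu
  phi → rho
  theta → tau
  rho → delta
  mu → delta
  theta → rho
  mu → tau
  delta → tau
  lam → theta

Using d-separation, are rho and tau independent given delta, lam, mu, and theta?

Yes

Enumerating the 6 paths from rho to tau and testing each for blocking by {delta, lam, mu, theta}:
Path 1: rho ← theta → mu → tau
  theta is a fork here and theta is conditioned on, so the path is blocked at theta.
Path 2: rho ← theta → mu → delta → tau
  theta is a fork here and theta is conditioned on, so the path is blocked at theta.
Path 3: rho ← theta → tau
  theta is a fork here and theta is conditioned on, so the path is blocked at theta.
Path 4: rho → delta ← mu ← theta → tau
  mu is a chain here and mu is conditioned on, so the path is blocked at mu.
Path 5: rho → delta ← mu → tau
  mu is a fork here and mu is conditioned on, so the path is blocked at mu.
Path 6: rho → delta → tau
  delta is a chain here and delta is conditioned on, so the path is blocked at delta.
All paths are blocked; rho ⊥ tau | {delta, lam, mu, theta} holds.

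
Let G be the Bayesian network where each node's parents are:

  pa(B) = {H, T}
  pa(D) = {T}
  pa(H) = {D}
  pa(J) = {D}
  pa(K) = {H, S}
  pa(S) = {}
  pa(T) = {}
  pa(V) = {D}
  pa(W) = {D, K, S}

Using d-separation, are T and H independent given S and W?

No

4 paths connect T and H; each must be blocked for d-separation to hold:
Path 1: T → B ← H
  B is a collider here and neither B nor any of its descendants is conditioned on, so the collider stays closed — the path is blocked at B.
Path 2: T → D → W ← S → K ← H
  S is a fork here and S is conditioned on, so the path is blocked at S.
Path 3: T → D → W ← K ← H
  D is a chain and D is not conditioned on; W is a collider and W is conditioned on, which opens it; K is a chain and K is not conditioned on — no node blocks this path, so it is active.
Path 4: T → D → H
  D is a chain and D is not conditioned on — no node blocks this path, so it is active.
Because an active path exists, T and H are not d-separated.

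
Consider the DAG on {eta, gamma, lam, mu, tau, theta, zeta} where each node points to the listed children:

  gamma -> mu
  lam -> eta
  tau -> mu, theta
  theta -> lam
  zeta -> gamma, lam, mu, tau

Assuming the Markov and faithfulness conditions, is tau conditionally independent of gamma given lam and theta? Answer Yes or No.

We examine all 6 paths between tau and gamma:
Path 1: tau → theta → lam ← zeta → gamma
  theta is a chain here and theta is conditioned on, so the path is blocked at theta.
Path 2: tau → theta → lam ← zeta → mu ← gamma
  theta is a chain here and theta is conditioned on, so the path is blocked at theta.
Path 3: tau ← zeta → gamma
  zeta is a fork and zeta is not conditioned on — no node blocks this path, so it is active.
Path 4: tau ← zeta → mu ← gamma
  mu is a collider here and neither mu nor any of its descendants is conditioned on, so the collider stays closed — the path is blocked at mu.
Path 5: tau → mu ← zeta → gamma
  mu is a collider here and neither mu nor any of its descendants is conditioned on, so the collider stays closed — the path is blocked at mu.
Path 6: tau → mu ← gamma
  mu is a collider here and neither mu nor any of its descendants is conditioned on, so the collider stays closed — the path is blocked at mu.
Because an active path exists, tau and gamma are not d-separated.

No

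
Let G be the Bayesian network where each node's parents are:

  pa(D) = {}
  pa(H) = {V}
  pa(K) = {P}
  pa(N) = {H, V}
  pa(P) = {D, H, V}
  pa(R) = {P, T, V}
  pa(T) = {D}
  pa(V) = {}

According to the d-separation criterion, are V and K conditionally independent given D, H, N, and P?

There are 5 undirected paths between V and K; checking each against the conditioning set {D, H, N, P}:
Path 1: V → R ← P → K
  R is a collider here and neither R nor any of its descendants is conditioned on, so the collider stays closed — the path is blocked at R.
Path 2: V → R ← T ← D → P → K
  R is a collider here and neither R nor any of its descendants is conditioned on, so the collider stays closed — the path is blocked at R.
Path 3: V → N ← H → P → K
  H is a fork here and H is conditioned on, so the path is blocked at H.
Path 4: V → P → K
  P is a chain here and P is conditioned on, so the path is blocked at P.
Path 5: V → H → P → K
  H is a chain here and H is conditioned on, so the path is blocked at H.
Since every path is blocked, d-separation holds.

Yes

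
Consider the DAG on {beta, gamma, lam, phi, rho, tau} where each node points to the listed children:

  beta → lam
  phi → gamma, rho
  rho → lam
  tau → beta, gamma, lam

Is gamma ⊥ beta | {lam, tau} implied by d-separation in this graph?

No

4 paths connect gamma and beta; each must be blocked for d-separation to hold:
Path 1: gamma ← phi → rho → lam ← beta
  phi is a fork and phi is not conditioned on; rho is a chain and rho is not conditioned on; lam is a collider and lam is conditioned on, which opens it — no node blocks this path, so it is active.
Path 2: gamma ← phi → rho → lam ← tau → beta
  tau is a fork here and tau is conditioned on, so the path is blocked at tau.
Path 3: gamma ← tau → lam ← beta
  tau is a fork here and tau is conditioned on, so the path is blocked at tau.
Path 4: gamma ← tau → beta
  tau is a fork here and tau is conditioned on, so the path is blocked at tau.
At least one path is unblocked, so d-separation fails.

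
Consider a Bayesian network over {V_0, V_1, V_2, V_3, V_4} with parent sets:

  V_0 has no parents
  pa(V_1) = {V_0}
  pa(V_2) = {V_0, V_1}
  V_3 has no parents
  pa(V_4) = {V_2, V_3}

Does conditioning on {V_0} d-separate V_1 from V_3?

We examine all 2 paths between V_1 and V_3:
Path 1: V_1 ← V_0 → V_2 → V_4 ← V_3
  V_0 is a fork here and V_0 is conditioned on, so the path is blocked at V_0.
Path 2: V_1 → V_2 → V_4 ← V_3
  V_4 is a collider here and neither V_4 nor any of its descendants is conditioned on, so the collider stays closed — the path is blocked at V_4.
Since every path is blocked, d-separation holds.

Yes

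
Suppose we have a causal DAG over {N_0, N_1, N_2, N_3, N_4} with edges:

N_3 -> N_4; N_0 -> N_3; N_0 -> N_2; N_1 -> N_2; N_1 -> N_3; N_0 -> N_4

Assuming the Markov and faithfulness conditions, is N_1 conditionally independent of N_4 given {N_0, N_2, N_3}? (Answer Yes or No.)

Yes — N_1 and N_4 are d-separated given {N_0, N_2, N_3}.

Enumerating the 4 paths from N_1 to N_4 and testing each for blocking by {N_0, N_2, N_3}:
Path 1: N_1 → N_2 ← N_0 → N_3 → N_4
  N_0 is a fork here and N_0 is conditioned on, so the path is blocked at N_0.
Path 2: N_1 → N_2 ← N_0 → N_4
  N_0 is a fork here and N_0 is conditioned on, so the path is blocked at N_0.
Path 3: N_1 → N_3 ← N_0 → N_4
  N_0 is a fork here and N_0 is conditioned on, so the path is blocked at N_0.
Path 4: N_1 → N_3 → N_4
  N_3 is a chain here and N_3 is conditioned on, so the path is blocked at N_3.
All paths are blocked; N_1 ⊥ N_4 | {N_0, N_2, N_3} holds.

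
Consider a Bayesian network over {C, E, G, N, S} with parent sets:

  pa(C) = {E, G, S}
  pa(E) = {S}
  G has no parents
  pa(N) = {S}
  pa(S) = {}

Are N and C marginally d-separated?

2 paths connect N and C; each must be blocked for d-separation to hold:
  1. N ← S → C — S:fork[open] ⇒ active
  2. N ← S → E → C — S:fork[open]; E:chain[open] ⇒ active
At least one path is unblocked, so d-separation fails.

No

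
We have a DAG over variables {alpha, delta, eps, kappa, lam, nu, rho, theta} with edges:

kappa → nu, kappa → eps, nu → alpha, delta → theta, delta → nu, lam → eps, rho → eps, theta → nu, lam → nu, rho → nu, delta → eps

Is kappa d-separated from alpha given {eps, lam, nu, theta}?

Yes — kappa and alpha are d-separated given {eps, lam, nu, theta}.

We examine all 5 paths between kappa and alpha:
  1. kappa → nu → alpha — nu:chain[blocks] ⇒ blocked
  2. kappa → eps ← delta → nu → alpha — eps:collider[open]; delta:fork[open]; nu:chain[blocks] ⇒ blocked
  3. kappa → eps ← delta → theta → nu → alpha — eps:collider[open]; delta:fork[open]; theta:chain[blocks]; nu:chain[blocks] ⇒ blocked
  4. kappa → eps ← rho → nu → alpha — eps:collider[open]; rho:fork[open]; nu:chain[blocks] ⇒ blocked
  5. kappa → eps ← lam → nu → alpha — eps:collider[open]; lam:fork[blocks]; nu:chain[blocks] ⇒ blocked
All paths are blocked; kappa ⊥ alpha | {eps, lam, nu, theta} holds.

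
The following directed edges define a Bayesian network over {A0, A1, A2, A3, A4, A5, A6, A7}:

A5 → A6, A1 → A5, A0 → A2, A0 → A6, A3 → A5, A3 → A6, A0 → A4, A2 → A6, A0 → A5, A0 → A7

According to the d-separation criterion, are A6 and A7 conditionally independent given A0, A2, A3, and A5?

There are 4 undirected paths between A6 and A7; checking each against the conditioning set {A0, A2, A3, A5}:
Path 1: A6 ← A3 → A5 ← A0 → A7
  A3 is a fork here and A3 is conditioned on, so the path is blocked at A3.
Path 2: A6 ← A0 → A7
  A0 is a fork here and A0 is conditioned on, so the path is blocked at A0.
Path 3: A6 ← A2 ← A0 → A7
  A2 is a chain here and A2 is conditioned on, so the path is blocked at A2.
Path 4: A6 ← A5 ← A0 → A7
  A5 is a chain here and A5 is conditioned on, so the path is blocked at A5.
All paths are blocked; A6 ⊥ A7 | {A0, A2, A3, A5} holds.

Yes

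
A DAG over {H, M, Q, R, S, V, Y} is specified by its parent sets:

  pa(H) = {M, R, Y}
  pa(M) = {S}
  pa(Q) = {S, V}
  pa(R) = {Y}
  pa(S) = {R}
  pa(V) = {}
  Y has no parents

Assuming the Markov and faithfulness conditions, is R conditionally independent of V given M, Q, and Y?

3 paths connect R and V; each must be blocked for d-separation to hold:
Path 1: R ← Y → H ← M ← S → Q ← V
  Y is a fork here and Y is conditioned on, so the path is blocked at Y.
Path 2: R → H ← M ← S → Q ← V
  H is a collider here and neither H nor any of its descendants is conditioned on, so the collider stays closed — the path is blocked at H.
Path 3: R → S → Q ← V
  S is a chain and S is not conditioned on; Q is a collider and Q is conditioned on, which opens it — no node blocks this path, so it is active.
Since the path R → S → Q ← V is active, R and V are not d-separated given {M, Q, Y}.

No — R and V are not d-separated given {M, Q, Y}.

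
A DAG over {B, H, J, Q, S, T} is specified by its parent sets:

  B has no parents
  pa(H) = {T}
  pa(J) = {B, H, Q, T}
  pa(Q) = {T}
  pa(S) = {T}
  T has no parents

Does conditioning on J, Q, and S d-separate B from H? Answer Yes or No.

Enumerating the 3 paths from B to H and testing each for blocking by {J, Q, S}:
Path 1: B → J ← H
  J is a collider and J is conditioned on, which opens it — no node blocks this path, so it is active.
Path 2: B → J ← T → H
  J is a collider and J is conditioned on, which opens it; T is a fork and T is not conditioned on — no node blocks this path, so it is active.
Path 3: B → J ← Q ← T → H
  Q is a chain here and Q is conditioned on, so the path is blocked at Q.
Since the path B → J ← H is active, B and H are not d-separated given {J, Q, S}.

No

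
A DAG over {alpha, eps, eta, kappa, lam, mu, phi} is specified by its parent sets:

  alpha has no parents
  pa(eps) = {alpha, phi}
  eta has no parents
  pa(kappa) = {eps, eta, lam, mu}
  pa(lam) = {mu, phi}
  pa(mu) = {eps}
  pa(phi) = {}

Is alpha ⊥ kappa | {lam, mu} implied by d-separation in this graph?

No — alpha and kappa are not d-separated given {lam, mu}.

5 paths connect alpha and kappa; each must be blocked for d-separation to hold:
  1. alpha → eps ← phi → lam → kappa — eps:collider[open]; phi:fork[open]; lam:chain[blocks] ⇒ blocked
  2. alpha → eps ← phi → lam ← mu → kappa — eps:collider[open]; phi:fork[open]; lam:collider[open]; mu:fork[blocks] ⇒ blocked
  3. alpha → eps → kappa — eps:chain[open] ⇒ active
  4. alpha → eps → mu → lam → kappa — eps:chain[open]; mu:chain[blocks]; lam:chain[blocks] ⇒ blocked
  5. alpha → eps → mu → kappa — eps:chain[open]; mu:chain[blocks] ⇒ blocked
At least one path is unblocked, so d-separation fails.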